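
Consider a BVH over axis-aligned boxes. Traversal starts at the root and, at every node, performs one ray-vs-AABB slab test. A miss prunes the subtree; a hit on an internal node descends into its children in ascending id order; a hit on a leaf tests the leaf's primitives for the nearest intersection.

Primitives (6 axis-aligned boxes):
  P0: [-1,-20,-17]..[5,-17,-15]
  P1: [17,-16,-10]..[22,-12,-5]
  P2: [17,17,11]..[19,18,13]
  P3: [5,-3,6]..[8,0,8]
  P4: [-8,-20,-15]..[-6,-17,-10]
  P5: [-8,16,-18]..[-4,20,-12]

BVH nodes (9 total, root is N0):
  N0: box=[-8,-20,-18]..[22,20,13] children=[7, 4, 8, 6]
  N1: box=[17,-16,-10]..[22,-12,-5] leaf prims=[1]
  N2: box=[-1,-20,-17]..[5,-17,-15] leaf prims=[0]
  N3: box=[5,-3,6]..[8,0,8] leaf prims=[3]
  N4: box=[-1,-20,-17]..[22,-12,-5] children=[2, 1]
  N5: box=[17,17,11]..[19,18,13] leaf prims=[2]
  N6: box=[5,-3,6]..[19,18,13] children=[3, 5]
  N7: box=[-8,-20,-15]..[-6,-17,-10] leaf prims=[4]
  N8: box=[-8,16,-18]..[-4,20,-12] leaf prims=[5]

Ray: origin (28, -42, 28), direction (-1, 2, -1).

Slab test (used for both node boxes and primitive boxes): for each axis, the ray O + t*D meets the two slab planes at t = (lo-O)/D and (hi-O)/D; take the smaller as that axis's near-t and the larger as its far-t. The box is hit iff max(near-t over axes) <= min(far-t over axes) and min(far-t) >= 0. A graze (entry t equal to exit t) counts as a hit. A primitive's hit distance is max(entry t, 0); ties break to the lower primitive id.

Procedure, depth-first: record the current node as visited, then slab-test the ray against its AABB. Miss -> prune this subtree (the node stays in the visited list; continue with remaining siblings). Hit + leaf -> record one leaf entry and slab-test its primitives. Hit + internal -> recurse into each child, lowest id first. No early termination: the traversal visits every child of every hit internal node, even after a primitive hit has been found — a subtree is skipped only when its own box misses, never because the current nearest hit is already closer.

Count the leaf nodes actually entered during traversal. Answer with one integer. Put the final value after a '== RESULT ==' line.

Trace the traversal:
N0 x:[6,36] y:[11,31] z:[15,46] -> hit [15,31], descend [4, 6, 7, 8]
  N4 x:[6,29] y:[11,15] z:[33,45] -> miss, prune
  N6 x:[9,23] y:[39/2,30] z:[15,22] -> hit [39/2,22], descend [3, 5]
    N3 x:[20,23] y:[39/2,21] z:[20,22] -> hit [20,21] leaf, test {P3@t=20}
    N5 x:[9,11] y:[59/2,30] z:[15,17] -> miss, prune
  N7 x:[34,36] y:[11,25/2] z:[38,43] -> miss, prune
  N8 x:[32,36] y:[29,31] z:[40,46] -> miss, prune

7 AABB tests over nodes [0, 4, 6, 3, 5, 7, 8]; 1 leaf entered; closest P3.

== RESULT ==
1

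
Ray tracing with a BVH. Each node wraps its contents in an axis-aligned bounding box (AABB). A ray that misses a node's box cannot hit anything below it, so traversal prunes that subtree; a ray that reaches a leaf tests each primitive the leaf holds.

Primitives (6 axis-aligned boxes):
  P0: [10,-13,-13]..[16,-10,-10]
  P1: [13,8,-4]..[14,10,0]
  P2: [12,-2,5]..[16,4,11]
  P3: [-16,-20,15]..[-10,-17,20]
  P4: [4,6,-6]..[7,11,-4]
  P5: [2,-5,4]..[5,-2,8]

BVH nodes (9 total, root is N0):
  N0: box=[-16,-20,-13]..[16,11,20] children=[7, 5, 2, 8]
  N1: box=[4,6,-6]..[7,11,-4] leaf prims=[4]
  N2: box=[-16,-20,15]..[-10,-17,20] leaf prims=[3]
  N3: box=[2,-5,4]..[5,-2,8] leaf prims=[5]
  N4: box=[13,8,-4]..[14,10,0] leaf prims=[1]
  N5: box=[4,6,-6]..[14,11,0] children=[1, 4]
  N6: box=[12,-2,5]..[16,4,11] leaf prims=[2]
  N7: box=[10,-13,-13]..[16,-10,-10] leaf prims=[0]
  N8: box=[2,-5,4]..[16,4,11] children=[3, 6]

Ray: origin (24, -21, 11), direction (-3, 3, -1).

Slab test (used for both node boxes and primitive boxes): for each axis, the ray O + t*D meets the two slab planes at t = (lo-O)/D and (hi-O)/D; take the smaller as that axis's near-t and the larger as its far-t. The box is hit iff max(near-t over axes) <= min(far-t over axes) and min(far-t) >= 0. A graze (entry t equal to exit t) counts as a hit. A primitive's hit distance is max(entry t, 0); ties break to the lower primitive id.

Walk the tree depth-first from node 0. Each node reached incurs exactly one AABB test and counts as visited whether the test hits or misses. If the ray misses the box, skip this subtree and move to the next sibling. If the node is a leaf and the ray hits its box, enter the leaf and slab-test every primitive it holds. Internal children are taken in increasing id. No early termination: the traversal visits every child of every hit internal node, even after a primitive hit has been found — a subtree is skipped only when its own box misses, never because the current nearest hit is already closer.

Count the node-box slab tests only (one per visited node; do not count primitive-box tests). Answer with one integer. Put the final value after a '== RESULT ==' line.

Walk:
N0 x:[8/3,40/3] y:[1/3,32/3] z:[-9,24] -> hit [8/3,32/3], descend [2, 5, 7, 8]
  N2 x:[34/3,40/3] y:[1/3,4/3] z:[-9,-4] -> miss, prune
  N5 x:[10/3,20/3] y:[9,32/3] z:[11,17] -> miss, prune
  N7 x:[8/3,14/3] y:[8/3,11/3] z:[21,24] -> miss, prune
  N8 x:[8/3,22/3] y:[16/3,25/3] z:[0,7] -> hit [16/3,7], descend [3, 6]
    N3 x:[19/3,22/3] y:[16/3,19/3] z:[3,7] -> hit [19/3,19/3] leaf, test {P5@t=19/3}
    N6 x:[8/3,4] y:[19/3,25/3] z:[0,6] -> miss, prune

Visited [0, 2, 5, 7, 8, 3, 6]. Tests: 7 box, 1 leaf. Nearest: P5.

== RESULT ==
7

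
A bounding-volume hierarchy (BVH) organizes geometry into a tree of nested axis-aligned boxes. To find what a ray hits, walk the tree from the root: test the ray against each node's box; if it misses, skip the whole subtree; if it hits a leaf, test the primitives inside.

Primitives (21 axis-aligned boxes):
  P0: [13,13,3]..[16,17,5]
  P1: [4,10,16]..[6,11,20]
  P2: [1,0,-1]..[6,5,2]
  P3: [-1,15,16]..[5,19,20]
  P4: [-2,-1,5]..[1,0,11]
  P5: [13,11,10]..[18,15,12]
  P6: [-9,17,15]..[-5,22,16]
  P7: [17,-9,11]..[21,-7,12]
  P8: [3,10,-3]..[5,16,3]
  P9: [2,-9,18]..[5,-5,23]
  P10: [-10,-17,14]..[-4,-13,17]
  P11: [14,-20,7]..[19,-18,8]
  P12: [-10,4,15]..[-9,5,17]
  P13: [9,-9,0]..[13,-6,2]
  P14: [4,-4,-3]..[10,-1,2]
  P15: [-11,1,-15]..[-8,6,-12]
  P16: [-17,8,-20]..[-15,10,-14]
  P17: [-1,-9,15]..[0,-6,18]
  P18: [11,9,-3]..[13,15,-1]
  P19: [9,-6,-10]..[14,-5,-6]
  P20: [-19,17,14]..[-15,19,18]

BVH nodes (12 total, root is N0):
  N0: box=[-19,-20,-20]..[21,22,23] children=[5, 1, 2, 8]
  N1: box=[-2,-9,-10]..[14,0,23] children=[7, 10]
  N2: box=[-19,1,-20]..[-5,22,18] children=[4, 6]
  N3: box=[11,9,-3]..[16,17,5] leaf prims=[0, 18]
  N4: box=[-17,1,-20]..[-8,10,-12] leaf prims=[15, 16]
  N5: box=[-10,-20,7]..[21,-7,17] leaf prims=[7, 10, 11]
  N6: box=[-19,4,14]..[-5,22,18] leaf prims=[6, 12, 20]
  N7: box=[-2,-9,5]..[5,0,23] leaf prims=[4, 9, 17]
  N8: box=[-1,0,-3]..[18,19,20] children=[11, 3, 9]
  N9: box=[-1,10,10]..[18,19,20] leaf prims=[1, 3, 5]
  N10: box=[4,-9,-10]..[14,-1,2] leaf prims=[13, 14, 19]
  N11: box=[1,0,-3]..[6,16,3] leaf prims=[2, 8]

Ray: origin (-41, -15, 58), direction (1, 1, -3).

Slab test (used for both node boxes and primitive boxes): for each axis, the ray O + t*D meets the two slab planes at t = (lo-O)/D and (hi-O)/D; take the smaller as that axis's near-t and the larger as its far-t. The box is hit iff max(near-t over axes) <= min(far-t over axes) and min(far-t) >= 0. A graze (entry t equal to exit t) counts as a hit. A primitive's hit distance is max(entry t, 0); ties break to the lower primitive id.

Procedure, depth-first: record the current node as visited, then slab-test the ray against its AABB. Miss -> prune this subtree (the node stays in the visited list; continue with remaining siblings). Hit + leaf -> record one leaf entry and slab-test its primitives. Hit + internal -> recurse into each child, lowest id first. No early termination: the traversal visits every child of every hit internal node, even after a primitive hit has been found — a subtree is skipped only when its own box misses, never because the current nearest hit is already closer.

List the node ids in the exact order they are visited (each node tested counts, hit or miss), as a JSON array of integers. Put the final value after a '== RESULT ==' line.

Traverse from the root:
N0 x:[22,62] y:[-5,37] z:[35/3,26] -> hit [22,26], descend [1, 2, 5, 8]
  N1 x:[39,55] y:[6,15] z:[35/3,68/3] -> miss, prune
  N2 x:[22,36] y:[16,37] z:[40/3,26] -> hit [22,26], descend [4, 6]
    N4 x:[24,33] y:[16,25] z:[70/3,26] -> hit [24,25] leaf, test {P15(miss), P16@t=24}
    N6 x:[22,36] y:[19,37] z:[40/3,44/3] -> miss, prune
  N5 x:[31,62] y:[-5,8] z:[41/3,17] -> miss, prune
  N8 x:[40,59] y:[15,34] z:[38/3,61/3] -> miss, prune

Summary -> nodes [0, 1, 2, 4, 6, 5, 8]; box-tests=7; leaf-entries=1; first=P16

== RESULT ==
[0, 1, 2, 4, 6, 5, 8]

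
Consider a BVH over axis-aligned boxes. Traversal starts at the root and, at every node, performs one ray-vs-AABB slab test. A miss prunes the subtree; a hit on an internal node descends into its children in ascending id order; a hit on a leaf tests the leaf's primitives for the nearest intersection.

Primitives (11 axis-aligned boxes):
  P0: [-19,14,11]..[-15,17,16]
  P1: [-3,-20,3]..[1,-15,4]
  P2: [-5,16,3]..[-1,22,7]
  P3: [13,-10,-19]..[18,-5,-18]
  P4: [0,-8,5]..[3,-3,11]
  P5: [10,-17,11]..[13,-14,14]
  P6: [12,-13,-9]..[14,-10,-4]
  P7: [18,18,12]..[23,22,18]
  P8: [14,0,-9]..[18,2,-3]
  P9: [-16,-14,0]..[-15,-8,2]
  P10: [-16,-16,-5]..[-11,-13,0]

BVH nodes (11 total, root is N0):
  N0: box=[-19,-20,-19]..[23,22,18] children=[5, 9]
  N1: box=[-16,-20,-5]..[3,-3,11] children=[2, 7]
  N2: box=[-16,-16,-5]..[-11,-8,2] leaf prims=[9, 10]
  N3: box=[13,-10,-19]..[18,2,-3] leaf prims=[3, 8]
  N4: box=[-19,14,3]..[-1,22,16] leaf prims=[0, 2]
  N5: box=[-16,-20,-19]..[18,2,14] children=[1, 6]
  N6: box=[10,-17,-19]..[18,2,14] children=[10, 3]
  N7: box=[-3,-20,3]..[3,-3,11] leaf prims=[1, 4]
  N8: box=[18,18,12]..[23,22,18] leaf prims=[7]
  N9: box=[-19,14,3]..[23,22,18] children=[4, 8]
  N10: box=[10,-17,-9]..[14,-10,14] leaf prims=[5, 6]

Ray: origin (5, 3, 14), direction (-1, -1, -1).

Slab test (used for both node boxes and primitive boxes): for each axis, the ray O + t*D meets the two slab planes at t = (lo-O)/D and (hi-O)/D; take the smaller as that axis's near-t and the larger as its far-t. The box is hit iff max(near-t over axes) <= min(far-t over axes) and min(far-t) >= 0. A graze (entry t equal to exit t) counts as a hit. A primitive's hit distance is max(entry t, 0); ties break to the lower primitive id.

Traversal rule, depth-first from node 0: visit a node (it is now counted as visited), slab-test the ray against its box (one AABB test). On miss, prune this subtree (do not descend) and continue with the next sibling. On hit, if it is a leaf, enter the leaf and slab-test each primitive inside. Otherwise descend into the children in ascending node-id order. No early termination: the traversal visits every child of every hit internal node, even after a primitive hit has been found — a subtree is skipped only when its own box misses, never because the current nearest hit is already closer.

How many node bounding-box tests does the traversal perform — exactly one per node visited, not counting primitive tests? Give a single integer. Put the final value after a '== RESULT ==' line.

Trace the traversal:
N0 x:[-18,24] y:[-19,23] z:[-4,33] -> hit [-4,23], descend [5, 9]
  N5 x:[-13,21] y:[1,23] z:[0,33] -> hit [1,21], descend [1, 6]
    N1 x:[2,21] y:[6,23] z:[3,19] -> hit [6,19], descend [2, 7]
      N2 x:[16,21] y:[11,19] z:[12,19] -> hit [16,19] leaf, test {P9(miss), P10@t=16}
      N7 x:[2,8] y:[6,23] z:[3,11] -> hit [6,8] leaf, test {P1(miss), P4(miss)}
    N6 x:[-13,-5] y:[1,20] z:[0,33] -> miss, prune
  N9 x:[-18,24] y:[-19,-11] z:[-4,11] -> miss, prune

Visited [0, 5, 1, 2, 7, 6, 9]. Tests: 7 box, 2 leaf. Nearest: P10.

== RESULT ==
7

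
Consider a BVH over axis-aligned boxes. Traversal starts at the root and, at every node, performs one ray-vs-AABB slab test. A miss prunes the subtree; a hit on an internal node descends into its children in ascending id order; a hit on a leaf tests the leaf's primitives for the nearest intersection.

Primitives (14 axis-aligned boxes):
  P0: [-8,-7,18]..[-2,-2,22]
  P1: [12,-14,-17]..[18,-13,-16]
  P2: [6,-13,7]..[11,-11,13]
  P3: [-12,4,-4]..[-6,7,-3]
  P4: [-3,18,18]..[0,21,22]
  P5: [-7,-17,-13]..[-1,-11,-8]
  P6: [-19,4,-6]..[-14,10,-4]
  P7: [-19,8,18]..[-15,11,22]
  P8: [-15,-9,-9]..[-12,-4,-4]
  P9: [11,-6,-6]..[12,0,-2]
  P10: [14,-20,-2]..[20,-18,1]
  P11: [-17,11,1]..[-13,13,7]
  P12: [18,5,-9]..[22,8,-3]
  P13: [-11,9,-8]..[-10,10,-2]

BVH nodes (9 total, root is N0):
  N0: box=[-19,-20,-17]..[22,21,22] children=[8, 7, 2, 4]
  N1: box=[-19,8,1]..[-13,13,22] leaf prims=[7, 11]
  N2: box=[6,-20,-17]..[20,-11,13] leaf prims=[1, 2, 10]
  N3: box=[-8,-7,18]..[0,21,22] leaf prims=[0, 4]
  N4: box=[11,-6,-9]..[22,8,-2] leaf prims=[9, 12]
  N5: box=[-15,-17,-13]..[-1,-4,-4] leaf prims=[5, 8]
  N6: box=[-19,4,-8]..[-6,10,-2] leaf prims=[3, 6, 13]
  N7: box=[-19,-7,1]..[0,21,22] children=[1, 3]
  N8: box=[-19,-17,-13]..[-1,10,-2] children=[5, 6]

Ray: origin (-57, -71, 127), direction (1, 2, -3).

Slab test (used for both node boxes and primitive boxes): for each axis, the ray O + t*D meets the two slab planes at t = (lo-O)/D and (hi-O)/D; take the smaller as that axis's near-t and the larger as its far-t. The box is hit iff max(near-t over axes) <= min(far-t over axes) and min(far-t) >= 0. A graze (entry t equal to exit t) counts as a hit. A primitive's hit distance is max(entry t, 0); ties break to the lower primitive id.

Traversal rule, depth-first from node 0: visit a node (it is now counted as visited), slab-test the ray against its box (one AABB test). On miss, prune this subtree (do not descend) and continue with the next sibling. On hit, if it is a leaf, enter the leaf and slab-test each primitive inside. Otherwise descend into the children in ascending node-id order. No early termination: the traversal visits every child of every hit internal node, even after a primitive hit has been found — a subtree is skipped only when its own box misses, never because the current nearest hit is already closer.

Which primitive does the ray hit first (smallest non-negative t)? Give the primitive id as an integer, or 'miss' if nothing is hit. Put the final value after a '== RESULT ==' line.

Trace the traversal:
N0 x:[38,79] y:[51/2,46] z:[35,48] -> hit [38,46], descend [2, 4, 7, 8]
  N2 x:[63,77] y:[51/2,30] z:[38,48] -> miss, prune
  N4 x:[68,79] y:[65/2,79/2] z:[43,136/3] -> miss, prune
  N7 x:[38,57] y:[32,46] z:[35,42] -> hit [38,42], descend [1, 3]
    N1 x:[38,44] y:[79/2,42] z:[35,42] -> hit [79/2,42] leaf, test {P7(miss), P11@t=41}
    N3 x:[49,57] y:[32,46] z:[35,109/3] -> miss, prune
  N8 x:[38,56] y:[27,81/2] z:[43,140/3] -> miss, prune

order=[0, 2, 4, 7, 1, 3, 8]  |boxes|=7  |leaves|=1  hit=P11

== RESULT ==
11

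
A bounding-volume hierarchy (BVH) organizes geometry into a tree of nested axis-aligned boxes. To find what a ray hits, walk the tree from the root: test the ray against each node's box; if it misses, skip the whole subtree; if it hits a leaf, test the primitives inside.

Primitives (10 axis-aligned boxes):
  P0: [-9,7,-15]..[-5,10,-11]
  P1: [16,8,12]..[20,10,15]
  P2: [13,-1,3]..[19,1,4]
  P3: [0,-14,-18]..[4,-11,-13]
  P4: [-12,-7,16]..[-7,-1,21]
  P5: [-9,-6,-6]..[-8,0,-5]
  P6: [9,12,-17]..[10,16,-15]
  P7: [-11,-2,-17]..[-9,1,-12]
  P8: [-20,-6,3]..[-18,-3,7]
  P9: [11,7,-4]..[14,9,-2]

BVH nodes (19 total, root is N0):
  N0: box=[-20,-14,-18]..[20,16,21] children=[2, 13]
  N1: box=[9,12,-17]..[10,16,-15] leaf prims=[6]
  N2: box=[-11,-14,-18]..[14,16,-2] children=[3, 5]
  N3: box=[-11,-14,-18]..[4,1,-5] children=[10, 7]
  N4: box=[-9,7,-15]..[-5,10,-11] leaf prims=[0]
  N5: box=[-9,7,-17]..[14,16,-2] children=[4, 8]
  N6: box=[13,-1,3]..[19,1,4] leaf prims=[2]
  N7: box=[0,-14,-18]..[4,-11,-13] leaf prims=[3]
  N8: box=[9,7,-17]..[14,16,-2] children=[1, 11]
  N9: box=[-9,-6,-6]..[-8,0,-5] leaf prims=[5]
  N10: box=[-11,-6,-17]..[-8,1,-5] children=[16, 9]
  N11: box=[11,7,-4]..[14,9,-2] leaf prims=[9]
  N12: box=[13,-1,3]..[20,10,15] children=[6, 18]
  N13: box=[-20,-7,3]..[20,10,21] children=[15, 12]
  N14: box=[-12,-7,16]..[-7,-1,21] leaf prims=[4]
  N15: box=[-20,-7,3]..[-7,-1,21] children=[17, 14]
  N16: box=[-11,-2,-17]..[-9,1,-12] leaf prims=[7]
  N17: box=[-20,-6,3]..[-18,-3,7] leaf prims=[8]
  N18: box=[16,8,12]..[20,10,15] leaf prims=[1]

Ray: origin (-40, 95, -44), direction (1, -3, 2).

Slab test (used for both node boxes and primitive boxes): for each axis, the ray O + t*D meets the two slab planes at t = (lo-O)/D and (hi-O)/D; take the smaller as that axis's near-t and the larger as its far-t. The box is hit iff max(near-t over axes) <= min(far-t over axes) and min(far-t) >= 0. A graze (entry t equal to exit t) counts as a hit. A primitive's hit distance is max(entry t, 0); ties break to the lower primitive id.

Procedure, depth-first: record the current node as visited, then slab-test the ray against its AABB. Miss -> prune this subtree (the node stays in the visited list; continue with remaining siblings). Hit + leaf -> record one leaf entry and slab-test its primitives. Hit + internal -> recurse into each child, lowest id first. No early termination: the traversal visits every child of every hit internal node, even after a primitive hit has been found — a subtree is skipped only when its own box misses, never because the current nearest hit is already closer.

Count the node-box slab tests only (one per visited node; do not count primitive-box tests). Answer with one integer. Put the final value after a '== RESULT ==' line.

Traverse from the root:
N0 x:[20,60] y:[79/3,109/3] z:[13,65/2] -> hit [79/3,65/2], descend [2, 13]
  N2 x:[29,54] y:[79/3,109/3] z:[13,21] -> miss, prune
  N13 x:[20,60] y:[85/3,34] z:[47/2,65/2] -> hit [85/3,65/2], descend [12, 15]
    N12 x:[53,60] y:[85/3,32] z:[47/2,59/2] -> miss, prune
    N15 x:[20,33] y:[32,34] z:[47/2,65/2] -> hit [32,65/2], descend [14, 17]
      N14 x:[28,33] y:[32,34] z:[30,65/2] -> hit [32,65/2] leaf, test {P4@t=32}
      N17 x:[20,22] y:[98/3,101/3] z:[47/2,51/2] -> miss, prune

Summary -> nodes [0, 2, 13, 12, 15, 14, 17]; box-tests=7; leaf-entries=1; first=P4

== RESULT ==
7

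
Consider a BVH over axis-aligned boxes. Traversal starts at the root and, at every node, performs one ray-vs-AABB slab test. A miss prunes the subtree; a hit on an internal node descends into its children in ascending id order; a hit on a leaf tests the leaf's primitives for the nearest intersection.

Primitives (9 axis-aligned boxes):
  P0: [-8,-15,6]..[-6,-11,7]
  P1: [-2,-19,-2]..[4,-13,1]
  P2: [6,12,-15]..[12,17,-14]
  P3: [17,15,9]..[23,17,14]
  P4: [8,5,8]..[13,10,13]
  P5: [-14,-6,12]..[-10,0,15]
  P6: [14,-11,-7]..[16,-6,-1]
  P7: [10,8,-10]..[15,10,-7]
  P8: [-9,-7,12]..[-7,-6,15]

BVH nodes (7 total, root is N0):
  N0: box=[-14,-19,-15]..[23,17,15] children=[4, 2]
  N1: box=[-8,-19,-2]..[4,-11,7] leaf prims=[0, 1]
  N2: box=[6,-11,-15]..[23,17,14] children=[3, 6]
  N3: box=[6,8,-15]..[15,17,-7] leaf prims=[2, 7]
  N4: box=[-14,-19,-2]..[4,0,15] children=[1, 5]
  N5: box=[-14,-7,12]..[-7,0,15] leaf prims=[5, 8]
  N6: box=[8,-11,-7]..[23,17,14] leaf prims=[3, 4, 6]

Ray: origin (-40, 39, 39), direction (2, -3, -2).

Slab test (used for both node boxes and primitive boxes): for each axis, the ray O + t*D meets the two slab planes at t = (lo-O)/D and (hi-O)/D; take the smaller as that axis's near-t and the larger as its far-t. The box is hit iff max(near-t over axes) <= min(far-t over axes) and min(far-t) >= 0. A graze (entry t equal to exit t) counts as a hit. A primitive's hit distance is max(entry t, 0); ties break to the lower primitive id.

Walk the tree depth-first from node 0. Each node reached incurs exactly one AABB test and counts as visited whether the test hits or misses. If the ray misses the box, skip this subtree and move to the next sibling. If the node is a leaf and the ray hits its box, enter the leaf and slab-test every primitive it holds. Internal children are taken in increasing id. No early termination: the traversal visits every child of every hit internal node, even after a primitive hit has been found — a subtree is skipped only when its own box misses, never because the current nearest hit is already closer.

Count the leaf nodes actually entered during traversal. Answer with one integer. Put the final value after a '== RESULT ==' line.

Traverse from the root:
N0 x:[13,63/2] y:[22/3,58/3] z:[12,27] -> hit [13,58/3], descend [2, 4]
  N2 x:[23,63/2] y:[22/3,50/3] z:[25/2,27] -> miss, prune
  N4 x:[13,22] y:[13,58/3] z:[12,41/2] -> hit [13,58/3], descend [1, 5]
    N1 x:[16,22] y:[50/3,58/3] z:[16,41/2] -> hit [50/3,58/3] leaf, test {P0(miss), P1@t=19}
    N5 x:[13,33/2] y:[13,46/3] z:[12,27/2] -> hit [13,27/2] leaf, test {P5@t=13, P8(miss)}

Summary -> nodes [0, 2, 4, 1, 5]; box-tests=5; leaf-entries=2; first=P5

== RESULT ==
2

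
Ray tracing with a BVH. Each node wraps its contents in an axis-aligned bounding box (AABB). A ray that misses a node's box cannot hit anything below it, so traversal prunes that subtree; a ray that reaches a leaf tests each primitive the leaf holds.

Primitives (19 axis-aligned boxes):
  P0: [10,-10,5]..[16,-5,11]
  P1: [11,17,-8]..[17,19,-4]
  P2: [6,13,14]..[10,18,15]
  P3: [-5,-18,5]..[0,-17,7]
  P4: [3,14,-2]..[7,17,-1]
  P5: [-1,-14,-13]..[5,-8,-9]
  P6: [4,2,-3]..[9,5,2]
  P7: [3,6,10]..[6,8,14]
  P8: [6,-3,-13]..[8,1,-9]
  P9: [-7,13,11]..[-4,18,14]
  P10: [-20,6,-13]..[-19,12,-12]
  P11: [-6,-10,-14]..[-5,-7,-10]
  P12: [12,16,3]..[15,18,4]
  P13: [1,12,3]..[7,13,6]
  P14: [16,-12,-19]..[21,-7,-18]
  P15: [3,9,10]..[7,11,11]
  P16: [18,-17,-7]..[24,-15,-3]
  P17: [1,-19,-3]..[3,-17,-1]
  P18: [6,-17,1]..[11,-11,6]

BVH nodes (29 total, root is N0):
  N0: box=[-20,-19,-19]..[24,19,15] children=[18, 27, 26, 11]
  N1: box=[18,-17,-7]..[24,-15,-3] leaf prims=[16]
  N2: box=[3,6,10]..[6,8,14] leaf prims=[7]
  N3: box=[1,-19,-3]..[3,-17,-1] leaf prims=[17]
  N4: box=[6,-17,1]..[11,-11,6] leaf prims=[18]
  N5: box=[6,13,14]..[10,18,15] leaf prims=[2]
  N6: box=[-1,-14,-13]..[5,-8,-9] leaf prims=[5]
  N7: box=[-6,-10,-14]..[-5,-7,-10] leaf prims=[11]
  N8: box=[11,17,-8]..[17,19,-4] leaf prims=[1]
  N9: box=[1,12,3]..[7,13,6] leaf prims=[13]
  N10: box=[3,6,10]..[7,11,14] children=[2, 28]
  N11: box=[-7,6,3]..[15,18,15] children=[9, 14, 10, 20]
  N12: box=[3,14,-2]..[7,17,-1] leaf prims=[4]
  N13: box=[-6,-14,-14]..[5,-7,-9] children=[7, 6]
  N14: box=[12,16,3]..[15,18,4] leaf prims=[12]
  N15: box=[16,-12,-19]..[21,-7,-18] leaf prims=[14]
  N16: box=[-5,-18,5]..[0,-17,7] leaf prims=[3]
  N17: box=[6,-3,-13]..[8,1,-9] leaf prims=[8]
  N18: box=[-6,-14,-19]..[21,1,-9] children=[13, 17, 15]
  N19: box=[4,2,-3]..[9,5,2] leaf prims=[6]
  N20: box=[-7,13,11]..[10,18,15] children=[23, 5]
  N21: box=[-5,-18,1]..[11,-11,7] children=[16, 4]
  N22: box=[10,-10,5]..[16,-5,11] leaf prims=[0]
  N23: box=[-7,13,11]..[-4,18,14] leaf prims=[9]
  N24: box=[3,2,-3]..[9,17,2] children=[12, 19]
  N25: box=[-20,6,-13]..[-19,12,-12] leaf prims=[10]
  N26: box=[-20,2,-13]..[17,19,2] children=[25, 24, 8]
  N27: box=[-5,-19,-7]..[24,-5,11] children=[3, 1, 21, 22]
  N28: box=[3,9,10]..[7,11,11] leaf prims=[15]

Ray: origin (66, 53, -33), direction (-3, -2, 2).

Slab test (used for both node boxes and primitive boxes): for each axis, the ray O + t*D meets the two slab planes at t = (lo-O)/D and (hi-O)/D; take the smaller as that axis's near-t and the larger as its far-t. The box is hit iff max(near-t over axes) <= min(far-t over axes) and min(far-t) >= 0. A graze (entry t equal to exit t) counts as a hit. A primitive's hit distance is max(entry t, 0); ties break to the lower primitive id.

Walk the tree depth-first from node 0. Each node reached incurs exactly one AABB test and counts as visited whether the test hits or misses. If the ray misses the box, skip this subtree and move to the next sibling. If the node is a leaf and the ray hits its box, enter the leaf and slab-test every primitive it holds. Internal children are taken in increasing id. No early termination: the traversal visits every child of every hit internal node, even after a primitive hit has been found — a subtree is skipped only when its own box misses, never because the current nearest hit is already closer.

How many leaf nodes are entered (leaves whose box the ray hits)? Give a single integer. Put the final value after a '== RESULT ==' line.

Trace the traversal:
N0 x:[14,86/3] y:[17,36] z:[7,24] -> hit [17,24], descend [11, 18, 26, 27]
  N11 x:[17,73/3] y:[35/2,47/2] z:[18,24] -> hit [18,47/2], descend [9, 10, 14, 20]
    N9 x:[59/3,65/3] y:[20,41/2] z:[18,39/2] -> miss, prune
    N10 x:[59/3,21] y:[21,47/2] z:[43/2,47/2] -> miss, prune
    N14 x:[17,18] y:[35/2,37/2] z:[18,37/2] -> hit [18,18] leaf, test {P12@t=18}
    N20 x:[56/3,73/3] y:[35/2,20] z:[22,24] -> miss, prune
  N18 x:[15,24] y:[26,67/2] z:[7,12] -> miss, prune
  N26 x:[49/3,86/3] y:[17,51/2] z:[10,35/2] -> hit [17,35/2], descend [8, 24, 25]
    N8 x:[49/3,55/3] y:[17,18] z:[25/2,29/2] -> miss, prune
    N24 x:[19,21] y:[18,51/2] z:[15,35/2] -> miss, prune
    N25 x:[85/3,86/3] y:[41/2,47/2] z:[10,21/2] -> miss, prune
  N27 x:[14,71/3] y:[29,36] z:[13,22] -> miss, prune

Visited [0, 11, 9, 10, 14, 20, 18, 26, 8, 24, 25, 27]. Tests: 12 box, 1 leaf. Nearest: P12.

== RESULT ==
1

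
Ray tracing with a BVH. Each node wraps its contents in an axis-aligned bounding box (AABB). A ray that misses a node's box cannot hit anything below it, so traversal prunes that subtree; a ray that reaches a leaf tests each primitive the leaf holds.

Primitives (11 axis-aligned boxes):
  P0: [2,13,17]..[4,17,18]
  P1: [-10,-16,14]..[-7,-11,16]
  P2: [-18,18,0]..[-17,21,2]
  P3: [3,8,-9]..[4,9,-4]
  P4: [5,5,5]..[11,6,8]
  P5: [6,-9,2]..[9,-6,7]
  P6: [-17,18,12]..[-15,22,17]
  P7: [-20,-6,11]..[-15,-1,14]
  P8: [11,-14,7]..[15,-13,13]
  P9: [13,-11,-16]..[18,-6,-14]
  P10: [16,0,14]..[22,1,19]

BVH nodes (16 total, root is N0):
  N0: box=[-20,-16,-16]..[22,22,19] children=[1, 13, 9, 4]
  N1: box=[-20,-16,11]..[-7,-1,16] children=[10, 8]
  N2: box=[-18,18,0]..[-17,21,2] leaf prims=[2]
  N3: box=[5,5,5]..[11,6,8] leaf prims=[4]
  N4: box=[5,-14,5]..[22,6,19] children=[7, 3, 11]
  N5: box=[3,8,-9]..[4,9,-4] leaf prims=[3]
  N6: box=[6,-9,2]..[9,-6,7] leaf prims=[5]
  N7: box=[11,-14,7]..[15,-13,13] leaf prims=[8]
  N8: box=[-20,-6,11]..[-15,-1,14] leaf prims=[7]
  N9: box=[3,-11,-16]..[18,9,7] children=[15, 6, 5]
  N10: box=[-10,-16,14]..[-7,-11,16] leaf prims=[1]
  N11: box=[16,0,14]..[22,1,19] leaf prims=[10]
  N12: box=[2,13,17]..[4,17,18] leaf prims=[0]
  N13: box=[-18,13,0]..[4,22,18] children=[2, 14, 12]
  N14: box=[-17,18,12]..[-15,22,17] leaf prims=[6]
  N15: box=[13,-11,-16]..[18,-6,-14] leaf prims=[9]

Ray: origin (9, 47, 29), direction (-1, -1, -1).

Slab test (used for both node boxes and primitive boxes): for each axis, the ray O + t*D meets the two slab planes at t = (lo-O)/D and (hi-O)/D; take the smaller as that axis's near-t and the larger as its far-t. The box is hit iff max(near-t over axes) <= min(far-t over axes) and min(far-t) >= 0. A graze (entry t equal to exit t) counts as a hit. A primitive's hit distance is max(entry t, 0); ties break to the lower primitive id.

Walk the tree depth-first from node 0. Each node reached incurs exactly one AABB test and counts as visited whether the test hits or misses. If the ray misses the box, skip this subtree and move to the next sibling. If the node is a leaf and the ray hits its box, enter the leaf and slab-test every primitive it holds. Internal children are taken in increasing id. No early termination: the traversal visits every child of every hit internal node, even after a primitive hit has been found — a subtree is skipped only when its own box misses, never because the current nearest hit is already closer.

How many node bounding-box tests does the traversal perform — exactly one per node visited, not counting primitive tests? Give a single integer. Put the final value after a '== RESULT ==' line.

Trace the traversal:
N0 x:[-13,29] y:[25,63] z:[10,45] -> hit [25,29], descend [1, 4, 9, 13]
  N1 x:[16,29] y:[48,63] z:[13,18] -> miss, prune
  N4 x:[-13,4] y:[41,61] z:[10,24] -> miss, prune
  N9 x:[-9,6] y:[38,58] z:[22,45] -> miss, prune
  N13 x:[5,27] y:[25,34] z:[11,29] -> hit [25,27], descend [2, 12, 14]
    N2 x:[26,27] y:[26,29] z:[27,29] -> hit [27,27] leaf, test {P2@t=27}
    N12 x:[5,7] y:[30,34] z:[11,12] -> miss, prune
    N14 x:[24,26] y:[25,29] z:[12,17] -> miss, prune

8 AABB tests over nodes [0, 1, 4, 9, 13, 2, 12, 14]; 1 leaf entered; closest P2.

== RESULT ==
8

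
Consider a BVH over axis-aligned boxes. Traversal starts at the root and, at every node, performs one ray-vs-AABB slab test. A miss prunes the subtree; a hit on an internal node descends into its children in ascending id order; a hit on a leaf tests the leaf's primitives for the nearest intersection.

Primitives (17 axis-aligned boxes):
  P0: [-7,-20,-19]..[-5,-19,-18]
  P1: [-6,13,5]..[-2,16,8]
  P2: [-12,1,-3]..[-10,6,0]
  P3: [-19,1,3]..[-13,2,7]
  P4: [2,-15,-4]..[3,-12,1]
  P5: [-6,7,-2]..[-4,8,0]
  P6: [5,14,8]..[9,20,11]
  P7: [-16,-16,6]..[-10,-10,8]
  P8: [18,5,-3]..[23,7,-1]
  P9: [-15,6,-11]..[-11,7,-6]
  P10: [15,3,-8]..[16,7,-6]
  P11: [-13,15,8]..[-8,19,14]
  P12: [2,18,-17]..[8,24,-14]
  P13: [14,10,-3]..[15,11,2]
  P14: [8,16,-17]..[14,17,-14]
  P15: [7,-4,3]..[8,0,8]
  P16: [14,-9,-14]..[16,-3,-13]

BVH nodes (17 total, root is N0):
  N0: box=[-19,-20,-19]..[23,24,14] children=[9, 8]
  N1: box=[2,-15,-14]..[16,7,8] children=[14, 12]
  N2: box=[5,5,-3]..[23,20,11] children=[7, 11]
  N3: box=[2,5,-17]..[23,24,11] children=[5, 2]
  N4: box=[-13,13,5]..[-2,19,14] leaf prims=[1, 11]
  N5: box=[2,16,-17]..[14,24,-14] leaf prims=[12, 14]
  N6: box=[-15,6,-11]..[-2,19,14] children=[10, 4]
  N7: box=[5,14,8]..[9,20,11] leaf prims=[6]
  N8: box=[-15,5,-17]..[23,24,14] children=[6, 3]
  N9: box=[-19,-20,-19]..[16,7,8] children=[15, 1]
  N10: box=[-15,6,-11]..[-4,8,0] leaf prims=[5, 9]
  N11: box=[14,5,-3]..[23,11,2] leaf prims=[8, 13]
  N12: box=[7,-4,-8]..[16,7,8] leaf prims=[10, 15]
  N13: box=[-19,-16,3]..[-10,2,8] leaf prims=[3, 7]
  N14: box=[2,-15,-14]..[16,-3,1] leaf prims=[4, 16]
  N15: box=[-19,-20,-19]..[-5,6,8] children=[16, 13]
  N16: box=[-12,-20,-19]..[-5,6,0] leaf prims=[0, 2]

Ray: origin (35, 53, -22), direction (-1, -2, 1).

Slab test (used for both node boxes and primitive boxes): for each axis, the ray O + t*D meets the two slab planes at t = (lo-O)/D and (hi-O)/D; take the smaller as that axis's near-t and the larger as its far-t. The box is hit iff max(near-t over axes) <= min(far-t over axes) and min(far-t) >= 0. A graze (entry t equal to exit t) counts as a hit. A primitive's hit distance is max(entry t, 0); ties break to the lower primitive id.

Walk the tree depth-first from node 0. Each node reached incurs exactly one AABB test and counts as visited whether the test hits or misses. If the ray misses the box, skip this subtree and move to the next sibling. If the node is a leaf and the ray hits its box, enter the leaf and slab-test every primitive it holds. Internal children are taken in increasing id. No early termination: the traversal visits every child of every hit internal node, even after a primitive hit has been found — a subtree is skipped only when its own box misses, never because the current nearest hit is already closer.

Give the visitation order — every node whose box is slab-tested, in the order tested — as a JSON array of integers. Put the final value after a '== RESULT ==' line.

Traverse from the root:
N0 x:[12,54] y:[29/2,73/2] z:[3,36] -> hit [29/2,36], descend [8, 9]
  N8 x:[12,50] y:[29/2,24] z:[5,36] -> hit [29/2,24], descend [3, 6]
    N3 x:[12,33] y:[29/2,24] z:[5,33] -> hit [29/2,24], descend [2, 5]
      N2 x:[12,30] y:[33/2,24] z:[19,33] -> hit [19,24], descend [7, 11]
        N7 x:[26,30] y:[33/2,39/2] z:[30,33] -> miss, prune
        N11 x:[12,21] y:[21,24] z:[19,24] -> hit [21,21] leaf, test {P8(miss), P13@t=21}
      N5 x:[21,33] y:[29/2,37/2] z:[5,8] -> miss, prune
    N6 x:[37,50] y:[17,47/2] z:[11,36] -> miss, prune
  N9 x:[19,54] y:[23,73/2] z:[3,30] -> hit [23,30], descend [1, 15]
    N1 x:[19,33] y:[23,34] z:[8,30] -> hit [23,30], descend [12, 14]
      N12 x:[19,28] y:[23,57/2] z:[14,30] -> hit [23,28] leaf, test {P10(miss), P15@t=27}
      N14 x:[19,33] y:[28,34] z:[8,23] -> miss, prune
    N15 x:[40,54] y:[47/2,73/2] z:[3,30] -> miss, prune

13 AABB tests over nodes [0, 8, 3, 2, 7, 11, 5, 6, 9, 1, 12, 14, 15]; 2 leaves entered; closest P13.

== RESULT ==
[0, 8, 3, 2, 7, 11, 5, 6, 9, 1, 12, 14, 15]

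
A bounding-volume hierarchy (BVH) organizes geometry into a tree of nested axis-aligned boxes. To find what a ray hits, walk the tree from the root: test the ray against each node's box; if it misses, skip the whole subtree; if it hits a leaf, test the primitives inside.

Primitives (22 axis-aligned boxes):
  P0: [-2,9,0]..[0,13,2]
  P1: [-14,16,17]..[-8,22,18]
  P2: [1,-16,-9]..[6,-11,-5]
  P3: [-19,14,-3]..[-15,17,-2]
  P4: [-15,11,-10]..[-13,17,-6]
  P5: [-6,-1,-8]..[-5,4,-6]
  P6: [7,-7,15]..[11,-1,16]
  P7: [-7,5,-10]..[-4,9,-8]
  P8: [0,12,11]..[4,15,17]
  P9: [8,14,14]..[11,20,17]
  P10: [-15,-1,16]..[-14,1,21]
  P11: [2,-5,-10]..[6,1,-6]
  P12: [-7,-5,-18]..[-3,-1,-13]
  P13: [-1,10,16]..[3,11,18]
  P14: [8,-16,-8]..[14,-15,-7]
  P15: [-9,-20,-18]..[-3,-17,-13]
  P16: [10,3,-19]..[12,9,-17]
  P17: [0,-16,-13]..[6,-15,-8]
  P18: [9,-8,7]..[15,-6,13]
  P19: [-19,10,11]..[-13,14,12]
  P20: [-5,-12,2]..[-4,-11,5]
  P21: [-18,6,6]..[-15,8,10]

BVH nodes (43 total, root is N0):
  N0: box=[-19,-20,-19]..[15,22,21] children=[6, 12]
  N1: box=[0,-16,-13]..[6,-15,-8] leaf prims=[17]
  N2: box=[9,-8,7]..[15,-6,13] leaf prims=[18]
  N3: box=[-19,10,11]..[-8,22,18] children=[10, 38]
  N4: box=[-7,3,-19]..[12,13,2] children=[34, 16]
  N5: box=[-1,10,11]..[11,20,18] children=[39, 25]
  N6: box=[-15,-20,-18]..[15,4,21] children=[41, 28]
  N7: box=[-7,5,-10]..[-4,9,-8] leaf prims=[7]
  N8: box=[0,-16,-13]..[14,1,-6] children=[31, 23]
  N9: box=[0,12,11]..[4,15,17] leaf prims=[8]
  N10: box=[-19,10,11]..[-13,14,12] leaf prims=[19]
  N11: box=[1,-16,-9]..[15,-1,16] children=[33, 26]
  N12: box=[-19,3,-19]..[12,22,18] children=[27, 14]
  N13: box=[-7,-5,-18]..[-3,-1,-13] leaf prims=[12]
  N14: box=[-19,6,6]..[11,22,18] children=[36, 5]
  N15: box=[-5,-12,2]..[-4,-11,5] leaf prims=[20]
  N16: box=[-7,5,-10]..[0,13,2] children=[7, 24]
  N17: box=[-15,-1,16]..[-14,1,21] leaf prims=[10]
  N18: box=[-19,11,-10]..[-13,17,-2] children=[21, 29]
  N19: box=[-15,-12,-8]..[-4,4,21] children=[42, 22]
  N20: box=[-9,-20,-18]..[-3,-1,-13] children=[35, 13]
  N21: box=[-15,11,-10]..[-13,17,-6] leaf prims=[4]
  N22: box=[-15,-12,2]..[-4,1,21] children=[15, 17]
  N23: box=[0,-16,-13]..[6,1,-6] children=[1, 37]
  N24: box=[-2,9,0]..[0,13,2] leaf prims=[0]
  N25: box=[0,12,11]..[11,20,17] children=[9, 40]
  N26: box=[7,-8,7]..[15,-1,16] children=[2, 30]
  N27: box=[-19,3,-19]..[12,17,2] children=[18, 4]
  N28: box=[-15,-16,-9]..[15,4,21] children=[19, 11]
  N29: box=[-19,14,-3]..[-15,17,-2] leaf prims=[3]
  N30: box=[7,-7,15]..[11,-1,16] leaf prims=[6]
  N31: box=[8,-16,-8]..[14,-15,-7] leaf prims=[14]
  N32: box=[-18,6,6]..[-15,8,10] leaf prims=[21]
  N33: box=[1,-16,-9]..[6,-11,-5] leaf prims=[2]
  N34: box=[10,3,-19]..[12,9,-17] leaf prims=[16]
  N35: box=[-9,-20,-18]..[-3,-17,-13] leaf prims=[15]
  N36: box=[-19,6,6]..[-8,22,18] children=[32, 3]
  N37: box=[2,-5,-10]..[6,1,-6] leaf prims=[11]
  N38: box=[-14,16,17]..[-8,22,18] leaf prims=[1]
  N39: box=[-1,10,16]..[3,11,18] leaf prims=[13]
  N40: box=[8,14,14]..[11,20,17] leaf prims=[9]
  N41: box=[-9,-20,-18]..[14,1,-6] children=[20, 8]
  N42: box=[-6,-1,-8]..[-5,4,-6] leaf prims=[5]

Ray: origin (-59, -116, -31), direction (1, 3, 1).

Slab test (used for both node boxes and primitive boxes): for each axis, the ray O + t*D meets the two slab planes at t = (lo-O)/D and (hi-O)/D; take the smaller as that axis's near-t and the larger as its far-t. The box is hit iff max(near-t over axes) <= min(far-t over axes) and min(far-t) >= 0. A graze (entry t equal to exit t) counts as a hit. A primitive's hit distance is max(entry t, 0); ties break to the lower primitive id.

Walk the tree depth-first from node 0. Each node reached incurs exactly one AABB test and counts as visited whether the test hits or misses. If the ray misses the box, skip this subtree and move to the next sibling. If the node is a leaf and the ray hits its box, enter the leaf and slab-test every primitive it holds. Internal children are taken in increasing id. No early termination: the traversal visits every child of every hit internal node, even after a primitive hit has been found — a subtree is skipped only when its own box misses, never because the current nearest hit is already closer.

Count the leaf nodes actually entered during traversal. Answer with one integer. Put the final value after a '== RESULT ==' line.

Traverse from the root:
N0 x:[40,74] y:[32,46] z:[12,52] -> hit [40,46], descend [6, 12]
  N6 x:[44,74] y:[32,40] z:[13,52] -> miss, prune
  N12 x:[40,71] y:[119/3,46] z:[12,49] -> hit [40,46], descend [14, 27]
    N14 x:[40,70] y:[122/3,46] z:[37,49] -> hit [122/3,46], descend [5, 36]
      N5 x:[58,70] y:[42,136/3] z:[42,49] -> miss, prune
      N36 x:[40,51] y:[122/3,46] z:[37,49] -> hit [122/3,46], descend [3, 32]
        N3 x:[40,51] y:[42,46] z:[42,49] -> hit [42,46], descend [10, 38]
          N10 x:[40,46] y:[42,130/3] z:[42,43] -> hit [42,43] leaf, test {P19@t=42}
          N38 x:[45,51] y:[44,46] z:[48,49] -> miss, prune
        N32 x:[41,44] y:[122/3,124/3] z:[37,41] -> hit [41,41] leaf, test {P21@t=41}
    N27 x:[40,71] y:[119/3,133/3] z:[12,33] -> miss, prune

Visited [0, 6, 12, 14, 5, 36, 3, 10, 38, 32, 27]. Tests: 11 box, 2 leaf. Nearest: P21.

== RESULT ==
2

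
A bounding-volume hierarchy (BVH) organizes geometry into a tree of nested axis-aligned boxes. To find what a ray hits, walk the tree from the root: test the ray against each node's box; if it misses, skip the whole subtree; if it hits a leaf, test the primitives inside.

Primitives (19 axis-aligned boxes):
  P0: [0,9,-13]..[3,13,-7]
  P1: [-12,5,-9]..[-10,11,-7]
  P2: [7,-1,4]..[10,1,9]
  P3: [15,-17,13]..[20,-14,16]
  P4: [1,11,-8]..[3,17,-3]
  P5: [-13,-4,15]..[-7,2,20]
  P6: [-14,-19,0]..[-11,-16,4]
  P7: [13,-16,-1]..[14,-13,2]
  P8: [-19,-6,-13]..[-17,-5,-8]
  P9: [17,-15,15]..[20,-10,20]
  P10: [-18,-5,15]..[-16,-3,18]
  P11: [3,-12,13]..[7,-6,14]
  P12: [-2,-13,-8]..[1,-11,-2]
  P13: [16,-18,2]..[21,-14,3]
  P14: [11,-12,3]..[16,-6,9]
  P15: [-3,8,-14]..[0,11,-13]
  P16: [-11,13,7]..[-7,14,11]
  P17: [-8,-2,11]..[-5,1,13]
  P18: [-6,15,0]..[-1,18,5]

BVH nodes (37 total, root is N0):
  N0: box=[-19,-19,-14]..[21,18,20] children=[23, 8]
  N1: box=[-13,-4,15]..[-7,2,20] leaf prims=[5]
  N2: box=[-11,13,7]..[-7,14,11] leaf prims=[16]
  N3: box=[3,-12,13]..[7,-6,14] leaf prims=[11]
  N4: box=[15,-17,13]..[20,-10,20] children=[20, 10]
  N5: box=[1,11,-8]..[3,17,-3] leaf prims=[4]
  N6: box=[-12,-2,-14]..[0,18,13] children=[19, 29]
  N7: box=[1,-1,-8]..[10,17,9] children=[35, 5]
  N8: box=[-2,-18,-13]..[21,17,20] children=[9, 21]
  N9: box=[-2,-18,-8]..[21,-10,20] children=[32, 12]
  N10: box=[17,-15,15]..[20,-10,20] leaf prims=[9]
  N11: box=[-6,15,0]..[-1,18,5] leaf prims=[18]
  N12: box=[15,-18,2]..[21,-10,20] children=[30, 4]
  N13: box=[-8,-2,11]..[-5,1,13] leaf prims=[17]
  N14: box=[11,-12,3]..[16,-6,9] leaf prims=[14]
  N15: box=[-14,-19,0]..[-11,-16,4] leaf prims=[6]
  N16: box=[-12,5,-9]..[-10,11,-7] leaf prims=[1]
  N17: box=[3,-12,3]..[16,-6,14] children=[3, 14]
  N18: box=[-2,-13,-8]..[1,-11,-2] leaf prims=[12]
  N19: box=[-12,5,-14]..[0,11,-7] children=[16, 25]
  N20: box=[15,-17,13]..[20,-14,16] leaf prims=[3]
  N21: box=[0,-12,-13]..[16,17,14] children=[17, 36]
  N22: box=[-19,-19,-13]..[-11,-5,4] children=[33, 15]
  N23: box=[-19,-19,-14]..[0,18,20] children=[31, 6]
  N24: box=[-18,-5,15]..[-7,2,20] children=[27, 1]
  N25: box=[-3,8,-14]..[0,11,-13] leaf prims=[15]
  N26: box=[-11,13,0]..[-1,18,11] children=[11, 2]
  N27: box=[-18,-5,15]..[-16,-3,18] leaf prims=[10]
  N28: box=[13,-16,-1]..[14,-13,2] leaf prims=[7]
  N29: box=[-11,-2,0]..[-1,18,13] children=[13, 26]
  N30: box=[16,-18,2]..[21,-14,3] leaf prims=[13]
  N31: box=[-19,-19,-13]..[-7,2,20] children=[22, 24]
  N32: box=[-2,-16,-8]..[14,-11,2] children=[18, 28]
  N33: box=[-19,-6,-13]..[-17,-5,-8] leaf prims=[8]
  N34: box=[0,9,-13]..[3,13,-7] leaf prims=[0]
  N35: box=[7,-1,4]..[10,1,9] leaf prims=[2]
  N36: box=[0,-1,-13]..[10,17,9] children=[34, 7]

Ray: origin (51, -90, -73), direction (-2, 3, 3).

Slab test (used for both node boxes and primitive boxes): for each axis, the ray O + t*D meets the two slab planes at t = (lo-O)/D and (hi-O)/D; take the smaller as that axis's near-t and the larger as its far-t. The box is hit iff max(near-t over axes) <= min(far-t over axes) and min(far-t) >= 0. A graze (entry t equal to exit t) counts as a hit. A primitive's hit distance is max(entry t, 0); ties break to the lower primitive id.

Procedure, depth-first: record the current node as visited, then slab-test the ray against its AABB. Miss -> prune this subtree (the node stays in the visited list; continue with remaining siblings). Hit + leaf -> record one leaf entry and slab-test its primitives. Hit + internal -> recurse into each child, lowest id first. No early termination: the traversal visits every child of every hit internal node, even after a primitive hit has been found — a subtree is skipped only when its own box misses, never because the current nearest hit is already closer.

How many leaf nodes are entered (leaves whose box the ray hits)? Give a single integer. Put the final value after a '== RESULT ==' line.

Trace the traversal:
N0 x:[15,35] y:[71/3,36] z:[59/3,31] -> hit [71/3,31], descend [8, 23]
  N8 x:[15,53/2] y:[24,107/3] z:[20,31] -> hit [24,53/2], descend [9, 21]
    N9 x:[15,53/2] y:[24,80/3] z:[65/3,31] -> hit [24,53/2], descend [12, 32]
      N12 x:[15,18] y:[24,80/3] z:[25,31] -> miss, prune
      N32 x:[37/2,53/2] y:[74/3,79/3] z:[65/3,25] -> hit [74/3,25], descend [18, 28]
        N18 x:[25,53/2] y:[77/3,79/3] z:[65/3,71/3] -> miss, prune
        N28 x:[37/2,19] y:[74/3,77/3] z:[24,25] -> miss, prune
    N21 x:[35/2,51/2] y:[26,107/3] z:[20,29] -> miss, prune
  N23 x:[51/2,35] y:[71/3,36] z:[59/3,31] -> hit [51/2,31], descend [6, 31]
    N6 x:[51/2,63/2] y:[88/3,36] z:[59/3,86/3] -> miss, prune
    N31 x:[29,35] y:[71/3,92/3] z:[20,31] -> hit [29,92/3], descend [22, 24]
      N22 x:[31,35] y:[71/3,85/3] z:[20,77/3] -> miss, prune
      N24 x:[29,69/2] y:[85/3,92/3] z:[88/3,31] -> hit [88/3,92/3], descend [1, 27]
        N1 x:[29,32] y:[86/3,92/3] z:[88/3,31] -> hit [88/3,92/3] leaf, test {P5@t=88/3}
        N27 x:[67/2,69/2] y:[85/3,29] z:[88/3,91/3] -> miss, prune

Visited [0, 8, 9, 12, 32, 18, 28, 21, 23, 6, 31, 22, 24, 1, 27]. Tests: 15 box, 1 leaf. Nearest: P5.

== RESULT ==
1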